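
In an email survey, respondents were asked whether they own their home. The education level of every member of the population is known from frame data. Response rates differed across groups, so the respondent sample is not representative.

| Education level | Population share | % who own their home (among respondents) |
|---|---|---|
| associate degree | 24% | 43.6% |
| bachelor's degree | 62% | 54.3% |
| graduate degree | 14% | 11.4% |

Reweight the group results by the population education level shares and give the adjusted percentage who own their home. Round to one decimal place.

45.7%

Post-stratification weights by population share, not respondent share:
  associate degree: 0.24 × 43.6 = 10.464
  bachelor's degree: 0.62 × 54.3 = 33.666
  graduate degree: 0.14 × 11.4 = 1.596
Post-stratified estimate = 45.726 → 45.7%.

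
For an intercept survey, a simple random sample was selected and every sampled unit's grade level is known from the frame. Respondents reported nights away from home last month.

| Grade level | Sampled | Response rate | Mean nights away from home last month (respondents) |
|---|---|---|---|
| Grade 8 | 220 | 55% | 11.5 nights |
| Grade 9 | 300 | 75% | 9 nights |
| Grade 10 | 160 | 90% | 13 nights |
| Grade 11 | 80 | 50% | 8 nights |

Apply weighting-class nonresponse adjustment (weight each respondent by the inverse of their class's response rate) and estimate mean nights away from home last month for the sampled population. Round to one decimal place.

Inverse-response-rate weighting restores each class to its sampled count, so class totals weight by n_sampled:
  Grade 8: 220 × 11.5 = 2530
  Grade 9: 300 × 9 = 2700
  Grade 10: 160 × 13 = 2080
  Grade 11: 80 × 8 = 640
Adjusted estimate = 7950 / 760 = 10.4605 → 10.5.

10.5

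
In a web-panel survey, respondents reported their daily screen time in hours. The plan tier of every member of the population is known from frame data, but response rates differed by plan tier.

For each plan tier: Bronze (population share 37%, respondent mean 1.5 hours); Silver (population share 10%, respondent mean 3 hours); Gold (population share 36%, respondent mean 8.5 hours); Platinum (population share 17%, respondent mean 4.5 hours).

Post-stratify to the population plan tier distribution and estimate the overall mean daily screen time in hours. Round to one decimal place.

Post-stratification weights by population share, not respondent share:
  Bronze: 0.37 × 1.5 = 0.555
  Silver: 0.1 × 3 = 0.3
  Gold: 0.36 × 8.5 = 3.06
  Platinum: 0.17 × 4.5 = 0.765
Post-stratified estimate = 4.68 → 4.7.

4.7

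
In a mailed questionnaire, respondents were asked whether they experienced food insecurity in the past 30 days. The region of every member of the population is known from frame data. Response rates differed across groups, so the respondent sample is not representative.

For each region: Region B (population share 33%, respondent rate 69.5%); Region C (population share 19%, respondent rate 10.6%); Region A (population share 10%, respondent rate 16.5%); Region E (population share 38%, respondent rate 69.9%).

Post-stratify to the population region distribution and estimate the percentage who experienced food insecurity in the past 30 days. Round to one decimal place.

Each cell contributes population-share × respondent value:
  Region B: 0.33 × 69.5 = 22.935
  Region C: 0.19 × 10.6 = 2.014
  Region A: 0.1 × 16.5 = 1.65
  Region E: 0.38 × 69.9 = 26.562
Post-stratified estimate = 53.161 → 53.2%.

53.2%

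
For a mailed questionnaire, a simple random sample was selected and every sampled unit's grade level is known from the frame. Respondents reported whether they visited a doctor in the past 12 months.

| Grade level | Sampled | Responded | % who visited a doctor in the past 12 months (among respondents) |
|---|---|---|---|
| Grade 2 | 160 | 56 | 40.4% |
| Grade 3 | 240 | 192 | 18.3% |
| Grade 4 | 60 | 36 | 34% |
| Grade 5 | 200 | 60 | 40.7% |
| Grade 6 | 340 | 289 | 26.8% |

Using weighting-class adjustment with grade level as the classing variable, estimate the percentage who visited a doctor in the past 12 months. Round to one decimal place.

Class response rates: Grade 2 56/160 = 35%, Grade 3 192/240 = 80%, Grade 4 36/60 = 60%, Grade 5 60/200 = 30%, Grade 6 289/340 = 85%.
Inverse-response-rate weighting restores each class to its sampled count, so class totals weight by n_sampled:
  Grade 2: 160 × 40.4 = 6464
  Grade 3: 240 × 18.3 = 4392
  Grade 4: 60 × 34 = 2040
  Grade 5: 200 × 40.7 = 8140
  Grade 6: 340 × 26.8 = 9112
Adjusted estimate = 30,148 / 1,000 = 30.148 → 30.1%.

30.1%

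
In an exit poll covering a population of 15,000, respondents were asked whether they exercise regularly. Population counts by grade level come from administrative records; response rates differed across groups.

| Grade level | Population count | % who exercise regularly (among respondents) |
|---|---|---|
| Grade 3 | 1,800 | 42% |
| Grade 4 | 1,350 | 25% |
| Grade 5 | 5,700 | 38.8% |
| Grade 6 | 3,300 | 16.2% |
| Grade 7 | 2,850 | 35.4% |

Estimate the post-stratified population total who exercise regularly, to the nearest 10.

4,850

Apply each group's respondent rate to its population count:
  Grade 3: 1,800 × 42% = 756
  Grade 4: 1,350 × 25% = 337.5
  Grade 5: 5,700 × 38.8% = 2211.6
  Grade 6: 3,300 × 16.2% = 534.6
  Grade 7: 2,850 × 35.4% = 1008.9
Estimated total = 4848.6 → 4,850.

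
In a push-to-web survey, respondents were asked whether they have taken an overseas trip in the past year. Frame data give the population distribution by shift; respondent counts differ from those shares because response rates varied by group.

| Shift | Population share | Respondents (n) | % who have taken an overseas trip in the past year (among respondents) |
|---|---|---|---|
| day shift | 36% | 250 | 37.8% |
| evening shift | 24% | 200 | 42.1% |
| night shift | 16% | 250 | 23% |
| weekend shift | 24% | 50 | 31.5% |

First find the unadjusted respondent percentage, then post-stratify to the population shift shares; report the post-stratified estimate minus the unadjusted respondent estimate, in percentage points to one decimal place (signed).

+1.4 percentage points

Unadjusted (pooled respondent) estimate weights by respondent counts:
  (250/750)×37.8 + (200/750)×42.1 + (250/750)×23 + (50/750)×31.5 = 33.5933%
Reweighting by population shift shares:
  0.36×37.8 + 0.24×42.1 + 0.16×23 + 0.24×31.5 = 34.952%
Difference = 34.952 − 33.5933 = 1.3587 pp.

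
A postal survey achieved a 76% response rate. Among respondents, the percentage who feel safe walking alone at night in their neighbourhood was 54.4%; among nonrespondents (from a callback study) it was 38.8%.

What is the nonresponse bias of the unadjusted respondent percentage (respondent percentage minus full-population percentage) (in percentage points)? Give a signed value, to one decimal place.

+3.7 percentage points

Nonresponse fraction = 1 − 0.76 = 0.24.
Bias = (nonresponse fraction) × (respondent percentage − nonrespondent percentage)
     = 0.24 × (54.4 − 38.8) = 0.24 × 15.6 = 3.744.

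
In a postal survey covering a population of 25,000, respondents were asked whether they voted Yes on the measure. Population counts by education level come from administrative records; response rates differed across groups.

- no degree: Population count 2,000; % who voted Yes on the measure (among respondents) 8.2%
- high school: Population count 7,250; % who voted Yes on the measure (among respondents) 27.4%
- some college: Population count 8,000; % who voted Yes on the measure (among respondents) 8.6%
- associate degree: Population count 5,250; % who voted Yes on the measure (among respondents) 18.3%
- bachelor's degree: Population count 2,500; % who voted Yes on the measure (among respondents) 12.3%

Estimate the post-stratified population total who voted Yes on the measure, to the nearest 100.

4,100

Estimated count per cell = population count × respondent percentage:
  no degree: 2,000 × 8.2% = 164
  high school: 7,250 × 27.4% = 1986.5
  some college: 8,000 × 8.6% = 688
  associate degree: 5,250 × 18.3% = 960.75
  bachelor's degree: 2,500 × 12.3% = 307.5
Estimated total = 4106.75 → 4,100.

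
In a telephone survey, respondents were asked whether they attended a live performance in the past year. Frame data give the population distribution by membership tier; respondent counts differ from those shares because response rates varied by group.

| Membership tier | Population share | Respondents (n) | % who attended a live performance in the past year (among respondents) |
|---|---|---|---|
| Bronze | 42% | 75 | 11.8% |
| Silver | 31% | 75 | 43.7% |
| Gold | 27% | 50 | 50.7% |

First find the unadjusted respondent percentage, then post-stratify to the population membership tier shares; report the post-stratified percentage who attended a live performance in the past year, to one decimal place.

32.2%

Without adjustment, the pooled respondent share is:
  (75/200)×11.8 + (75/200)×43.7 + (50/200)×50.7 = 33.4875%
Post-stratified estimate weights by population shares:
  0.42×11.8 + 0.31×43.7 + 0.27×50.7 = 32.192%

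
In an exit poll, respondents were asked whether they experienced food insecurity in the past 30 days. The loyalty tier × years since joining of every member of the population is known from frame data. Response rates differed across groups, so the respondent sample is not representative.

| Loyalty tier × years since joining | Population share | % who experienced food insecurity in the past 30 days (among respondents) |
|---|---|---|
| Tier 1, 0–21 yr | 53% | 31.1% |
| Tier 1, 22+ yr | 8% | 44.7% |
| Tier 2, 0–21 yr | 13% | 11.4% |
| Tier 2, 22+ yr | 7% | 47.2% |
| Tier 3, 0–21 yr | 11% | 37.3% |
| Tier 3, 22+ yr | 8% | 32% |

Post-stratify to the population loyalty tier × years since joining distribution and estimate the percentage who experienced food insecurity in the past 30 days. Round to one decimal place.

Reweight to the known loyalty tier × years since joining distribution:
  Tier 1, 0–21 yr: 0.53 × 31.1 = 16.483
  Tier 1, 22+ yr: 0.08 × 44.7 = 3.576
  Tier 2, 0–21 yr: 0.13 × 11.4 = 1.482
  Tier 2, 22+ yr: 0.07 × 47.2 = 3.304
  Tier 3, 0–21 yr: 0.11 × 37.3 = 4.103
  Tier 3, 22+ yr: 0.08 × 32 = 2.56
Post-stratified estimate = 31.508 → 31.5%.

31.5%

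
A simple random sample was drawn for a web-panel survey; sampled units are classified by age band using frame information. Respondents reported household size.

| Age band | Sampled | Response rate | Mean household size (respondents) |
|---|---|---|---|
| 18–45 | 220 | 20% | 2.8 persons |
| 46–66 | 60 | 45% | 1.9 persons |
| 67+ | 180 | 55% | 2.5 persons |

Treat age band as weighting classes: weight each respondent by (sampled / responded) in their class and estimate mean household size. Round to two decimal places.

2.57

Inverse-response-rate weighting restores each class to its sampled count, so class totals weight by n_sampled:
  18–45: 220 × 2.8 = 616
  46–66: 60 × 1.9 = 114
  67+: 180 × 2.5 = 450
Adjusted estimate = 1180 / 460 = 2.56522 → 2.57.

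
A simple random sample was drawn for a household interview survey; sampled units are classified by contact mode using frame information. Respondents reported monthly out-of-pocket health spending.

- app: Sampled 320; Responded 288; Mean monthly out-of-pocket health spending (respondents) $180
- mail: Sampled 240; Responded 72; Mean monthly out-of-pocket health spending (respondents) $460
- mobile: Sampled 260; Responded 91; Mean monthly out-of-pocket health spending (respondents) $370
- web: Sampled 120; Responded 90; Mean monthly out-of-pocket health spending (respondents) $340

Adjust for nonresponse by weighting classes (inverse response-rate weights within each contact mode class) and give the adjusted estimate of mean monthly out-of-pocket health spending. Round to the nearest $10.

Response rates by class: app 288/320 = 90%, mail 72/240 = 30%, mobile 91/260 = 35%, web 90/120 = 75%.
With weight = n_sampled/n_responded per class, the weighted class total is n_sampled:
  app: 320 × 180 = 57,600
  mail: 240 × 460 = 110,400
  mobile: 260 × 370 = 96,200
  web: 120 × 340 = 40,800
Adjusted estimate = 305,000 / 940 = 324.468 → $320.

$320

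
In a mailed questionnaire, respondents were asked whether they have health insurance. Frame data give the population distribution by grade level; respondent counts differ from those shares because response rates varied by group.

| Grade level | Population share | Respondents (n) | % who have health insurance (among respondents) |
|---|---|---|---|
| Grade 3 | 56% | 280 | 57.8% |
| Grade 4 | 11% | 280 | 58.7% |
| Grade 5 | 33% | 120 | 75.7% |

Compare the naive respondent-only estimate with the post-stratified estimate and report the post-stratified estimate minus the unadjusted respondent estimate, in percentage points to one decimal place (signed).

+2.5 percentage points

Naive respondent-only estimate (weights = respondent counts):
  (280/680)×57.8 + (280/680)×58.7 + (120/680)×75.7 = 61.3294%
Post-stratifying to population shares instead:
  0.56×57.8 + 0.11×58.7 + 0.33×75.7 = 63.806%
Difference = 63.806 − 61.3294 = 2.4766 pp.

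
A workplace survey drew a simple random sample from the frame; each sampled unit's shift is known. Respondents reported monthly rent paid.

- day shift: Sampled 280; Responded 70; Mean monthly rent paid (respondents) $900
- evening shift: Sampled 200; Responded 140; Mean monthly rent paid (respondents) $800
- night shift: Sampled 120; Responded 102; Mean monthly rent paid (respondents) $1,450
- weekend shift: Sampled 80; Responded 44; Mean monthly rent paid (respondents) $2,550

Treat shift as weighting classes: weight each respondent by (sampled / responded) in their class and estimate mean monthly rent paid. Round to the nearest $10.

Response rates by class: day shift 70/280 = 25%, evening shift 140/200 = 70%, night shift 102/120 = 85%, weekend shift 44/80 = 55%.
With weight = n_sampled/n_responded per class, the weighted class total is n_sampled:
  day shift: 280 × 900 = 252,000
  evening shift: 200 × 800 = 160,000
  night shift: 120 × 1450 = 174,000
  weekend shift: 80 × 2550 = 204,000
Adjusted estimate = 790,000 / 680 = 1161.76 → $1,160.

$1,160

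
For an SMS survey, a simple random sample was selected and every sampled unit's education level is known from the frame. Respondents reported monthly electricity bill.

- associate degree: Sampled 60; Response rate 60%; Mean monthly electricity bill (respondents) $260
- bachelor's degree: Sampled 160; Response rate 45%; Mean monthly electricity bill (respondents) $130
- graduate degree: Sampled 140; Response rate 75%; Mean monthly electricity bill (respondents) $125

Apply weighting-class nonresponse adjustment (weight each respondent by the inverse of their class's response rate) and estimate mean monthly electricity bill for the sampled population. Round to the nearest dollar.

$150

With weight = n_sampled/n_responded per class, the weighted class total is n_sampled:
  associate degree: 60 × 260 = 15,600
  bachelor's degree: 160 × 130 = 20,800
  graduate degree: 140 × 125 = 17,500
Adjusted estimate = 53,900 / 360 = 149.722 → $150.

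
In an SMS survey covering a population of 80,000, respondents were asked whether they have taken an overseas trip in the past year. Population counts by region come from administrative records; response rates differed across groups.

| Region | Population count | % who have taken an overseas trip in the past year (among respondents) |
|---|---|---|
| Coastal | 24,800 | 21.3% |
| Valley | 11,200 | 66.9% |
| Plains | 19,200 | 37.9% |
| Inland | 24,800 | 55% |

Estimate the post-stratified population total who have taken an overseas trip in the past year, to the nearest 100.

33,700

Each cell contributes its population count × the respondent rate:
  Coastal: 24,800 × 21.3% = 5282.4
  Valley: 11,200 × 66.9% = 7492.8
  Plains: 19,200 × 37.9% = 7276.8
  Inland: 24,800 × 55% = 13,640
Estimated total = 33,692 → 33,700.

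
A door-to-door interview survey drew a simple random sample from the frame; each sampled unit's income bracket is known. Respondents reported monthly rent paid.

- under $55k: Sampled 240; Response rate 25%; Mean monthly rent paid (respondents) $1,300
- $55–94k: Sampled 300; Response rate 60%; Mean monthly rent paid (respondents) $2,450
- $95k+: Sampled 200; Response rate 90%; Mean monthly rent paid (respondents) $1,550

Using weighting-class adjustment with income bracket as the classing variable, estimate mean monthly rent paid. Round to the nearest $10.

Each respondent's weight = sampled/responded in their class; summing within a class gives n_sampled, so:
  under $55k: 240 × 1300 = 312,000
  $55–94k: 300 × 2450 = 735,000
  $95k+: 200 × 1550 = 310,000
Adjusted estimate = 1,357,000 / 740 = 1833.78 → $1,830.

$1,830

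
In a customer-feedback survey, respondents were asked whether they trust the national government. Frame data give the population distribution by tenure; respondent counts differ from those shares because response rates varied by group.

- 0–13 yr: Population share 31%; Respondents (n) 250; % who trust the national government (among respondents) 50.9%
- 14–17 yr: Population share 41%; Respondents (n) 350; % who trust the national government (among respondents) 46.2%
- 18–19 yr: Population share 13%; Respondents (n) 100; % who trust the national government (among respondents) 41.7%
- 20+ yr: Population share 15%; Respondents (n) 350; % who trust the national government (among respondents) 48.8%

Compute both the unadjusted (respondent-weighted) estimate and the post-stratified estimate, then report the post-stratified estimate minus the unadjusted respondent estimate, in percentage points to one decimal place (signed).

-0.3 percentage points

Without adjustment, the pooled respondent share is:
  (250/1050)×50.9 + (350/1050)×46.2 + (100/1050)×41.7 + (350/1050)×48.8 = 47.7571%
Reweighting by population tenure shares:
  0.31×50.9 + 0.41×46.2 + 0.13×41.7 + 0.15×48.8 = 47.462%
Difference = 47.462 − 47.7571 = -0.2951 pp.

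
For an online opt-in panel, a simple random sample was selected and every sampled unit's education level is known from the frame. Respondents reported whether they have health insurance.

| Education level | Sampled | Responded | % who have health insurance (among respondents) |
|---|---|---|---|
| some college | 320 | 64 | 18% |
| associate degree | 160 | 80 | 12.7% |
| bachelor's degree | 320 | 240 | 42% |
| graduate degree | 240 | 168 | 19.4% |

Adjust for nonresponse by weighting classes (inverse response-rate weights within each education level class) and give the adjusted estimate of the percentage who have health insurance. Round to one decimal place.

24.9%

Class response rates: some college 64/320 = 20%, associate degree 80/160 = 50%, bachelor's degree 240/320 = 75%, graduate degree 168/240 = 70%.
Inverse-response-rate weighting restores each class to its sampled count, so class totals weight by n_sampled:
  some college: 320 × 18 = 5760
  associate degree: 160 × 12.7 = 2032
  bachelor's degree: 320 × 42 = 13,440
  graduate degree: 240 × 19.4 = 4656
Adjusted estimate = 25,888 / 1,040 = 24.8923 → 24.9%.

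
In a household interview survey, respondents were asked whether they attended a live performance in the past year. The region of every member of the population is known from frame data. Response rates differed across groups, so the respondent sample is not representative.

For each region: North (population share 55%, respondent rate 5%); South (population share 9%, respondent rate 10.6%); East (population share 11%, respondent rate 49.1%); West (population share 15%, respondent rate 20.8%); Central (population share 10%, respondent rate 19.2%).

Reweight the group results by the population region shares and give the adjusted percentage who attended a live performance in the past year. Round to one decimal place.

Reweight to the known region distribution:
  North: 0.55 × 5 = 2.75
  South: 0.09 × 10.6 = 0.954
  East: 0.11 × 49.1 = 5.401
  West: 0.15 × 20.8 = 3.12
  Central: 0.1 × 19.2 = 1.92
Post-stratified estimate = 14.145 → 14.1%.

14.1%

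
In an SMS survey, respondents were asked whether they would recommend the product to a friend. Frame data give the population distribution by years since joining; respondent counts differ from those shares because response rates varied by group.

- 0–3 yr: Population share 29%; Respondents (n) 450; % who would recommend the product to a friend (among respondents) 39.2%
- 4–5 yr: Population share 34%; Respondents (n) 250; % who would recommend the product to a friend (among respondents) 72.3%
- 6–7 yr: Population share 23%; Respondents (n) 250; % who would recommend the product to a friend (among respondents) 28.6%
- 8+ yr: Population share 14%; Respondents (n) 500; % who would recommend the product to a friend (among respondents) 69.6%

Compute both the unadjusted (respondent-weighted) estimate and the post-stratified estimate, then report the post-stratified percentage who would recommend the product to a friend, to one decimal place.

Without adjustment, the pooled respondent share is:
  (450/1450)×39.2 + (250/1450)×72.3 + (250/1450)×28.6 + (500/1450)×69.6 = 53.5621%
Reweighting by population years since joining shares:
  0.29×39.2 + 0.34×72.3 + 0.23×28.6 + 0.14×69.6 = 52.272%

52.3%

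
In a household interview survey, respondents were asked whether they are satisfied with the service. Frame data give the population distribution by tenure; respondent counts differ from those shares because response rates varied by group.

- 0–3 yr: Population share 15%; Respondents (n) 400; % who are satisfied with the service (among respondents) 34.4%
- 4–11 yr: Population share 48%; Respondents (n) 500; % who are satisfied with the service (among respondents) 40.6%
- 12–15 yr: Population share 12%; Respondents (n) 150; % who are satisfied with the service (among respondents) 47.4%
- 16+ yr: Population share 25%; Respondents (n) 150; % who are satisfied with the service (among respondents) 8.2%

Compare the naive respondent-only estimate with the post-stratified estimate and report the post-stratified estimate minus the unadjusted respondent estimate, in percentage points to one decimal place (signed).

Without adjustment, the pooled respondent share is:
  (400/1200)×34.4 + (500/1200)×40.6 + (150/1200)×47.4 + (150/1200)×8.2 = 35.3333%
Post-stratified estimate weights by population shares:
  0.15×34.4 + 0.48×40.6 + 0.12×47.4 + 0.25×8.2 = 32.386%
Difference = 32.386 − 35.3333 = -2.9473 pp.

-2.9 percentage points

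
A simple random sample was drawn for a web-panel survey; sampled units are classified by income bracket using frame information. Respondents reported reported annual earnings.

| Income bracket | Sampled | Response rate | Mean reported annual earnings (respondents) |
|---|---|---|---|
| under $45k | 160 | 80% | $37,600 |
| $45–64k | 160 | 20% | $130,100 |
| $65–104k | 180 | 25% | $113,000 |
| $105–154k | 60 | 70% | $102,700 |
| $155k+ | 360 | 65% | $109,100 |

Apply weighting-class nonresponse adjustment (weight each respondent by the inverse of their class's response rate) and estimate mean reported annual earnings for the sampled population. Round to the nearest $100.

Inverse-response-rate weighting restores each class to its sampled count, so class totals weight by n_sampled:
  under $45k: 160 × 37,600 = 6,016,000
  $45–64k: 160 × 130,100 = 20,816,000
  $65–104k: 180 × 113,000 = 20,340,000
  $105–154k: 60 × 102,700 = 6,162,000
  $155k+: 360 × 109,100 = 39,276,000
Adjusted estimate = 92,610,000 / 920 = 100663 → $100,700.

$100,700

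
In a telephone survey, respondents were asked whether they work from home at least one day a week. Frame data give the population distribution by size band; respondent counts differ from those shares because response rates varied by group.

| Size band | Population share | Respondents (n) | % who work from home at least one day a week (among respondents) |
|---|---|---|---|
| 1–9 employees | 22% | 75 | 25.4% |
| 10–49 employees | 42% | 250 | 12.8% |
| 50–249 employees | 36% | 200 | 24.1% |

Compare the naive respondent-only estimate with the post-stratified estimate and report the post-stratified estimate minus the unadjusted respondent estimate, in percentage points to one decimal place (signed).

+0.7 percentage points

Naive respondent-only estimate (weights = respondent counts):
  (75/525)×25.4 + (250/525)×12.8 + (200/525)×24.1 = 18.9048%
Post-stratifying to population shares instead:
  0.22×25.4 + 0.42×12.8 + 0.36×24.1 = 19.64%
Difference = 19.64 − 18.9048 = 0.7352 pp.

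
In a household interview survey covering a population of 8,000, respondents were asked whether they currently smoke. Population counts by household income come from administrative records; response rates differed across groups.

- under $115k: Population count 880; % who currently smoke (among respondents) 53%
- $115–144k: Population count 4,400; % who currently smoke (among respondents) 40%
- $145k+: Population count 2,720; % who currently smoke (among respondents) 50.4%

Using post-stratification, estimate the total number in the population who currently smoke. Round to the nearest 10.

3,600

Estimated count per cell = population count × respondent percentage:
  under $115k: 880 × 53% = 466.4
  $115–144k: 4,400 × 40% = 1760
  $145k+: 2,720 × 50.4% = 1370.88
Estimated total = 3597.28 → 3,600.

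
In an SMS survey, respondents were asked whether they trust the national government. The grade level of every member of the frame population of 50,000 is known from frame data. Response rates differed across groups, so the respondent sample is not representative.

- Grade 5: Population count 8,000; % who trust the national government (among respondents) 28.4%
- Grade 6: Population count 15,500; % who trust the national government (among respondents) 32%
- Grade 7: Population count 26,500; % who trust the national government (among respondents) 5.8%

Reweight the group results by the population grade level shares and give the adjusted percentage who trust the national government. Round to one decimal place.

Weight each group's respondent value by its population share:
  Grade 5: (8,000/50,000) × 28.4 = 4.544
  Grade 6: (15,500/50,000) × 32 = 9.92
  Grade 7: (26,500/50,000) × 5.8 = 3.074
Post-stratified estimate = 17.538 → 17.5%.

17.5%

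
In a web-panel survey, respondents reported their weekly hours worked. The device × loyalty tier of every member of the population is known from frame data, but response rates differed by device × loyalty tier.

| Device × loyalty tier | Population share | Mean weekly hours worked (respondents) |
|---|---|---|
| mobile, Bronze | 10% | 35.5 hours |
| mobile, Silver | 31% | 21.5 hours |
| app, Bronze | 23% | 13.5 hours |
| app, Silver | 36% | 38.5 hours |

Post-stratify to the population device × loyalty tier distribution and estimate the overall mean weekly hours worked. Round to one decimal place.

Post-stratification weights by population share, not respondent share:
  mobile, Bronze: 0.1 × 35.5 = 3.55
  mobile, Silver: 0.31 × 21.5 = 6.665
  app, Bronze: 0.23 × 13.5 = 3.105
  app, Silver: 0.36 × 38.5 = 13.86
Post-stratified estimate = 27.18 → 27.2.

27.2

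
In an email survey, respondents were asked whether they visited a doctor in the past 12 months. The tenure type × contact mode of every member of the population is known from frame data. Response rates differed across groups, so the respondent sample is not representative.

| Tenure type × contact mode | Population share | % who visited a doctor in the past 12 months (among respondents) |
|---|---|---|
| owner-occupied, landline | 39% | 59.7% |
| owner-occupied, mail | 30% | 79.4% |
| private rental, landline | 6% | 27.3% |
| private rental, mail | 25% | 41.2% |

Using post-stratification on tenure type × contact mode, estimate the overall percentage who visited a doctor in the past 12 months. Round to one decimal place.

59.0%

Post-stratification weights by population share, not respondent share:
  owner-occupied, landline: 0.39 × 59.7 = 23.283
  owner-occupied, mail: 0.3 × 79.4 = 23.82
  private rental, landline: 0.06 × 27.3 = 1.638
  private rental, mail: 0.25 × 41.2 = 10.3
Post-stratified estimate = 59.041 → 59.0%.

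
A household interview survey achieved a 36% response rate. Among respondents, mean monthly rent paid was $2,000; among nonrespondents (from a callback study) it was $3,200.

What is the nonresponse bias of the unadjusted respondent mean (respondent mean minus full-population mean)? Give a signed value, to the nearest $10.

Nonresponse fraction = 1 − 0.36 = 0.64.
Bias = (nonresponse fraction) × (respondent mean − nonrespondent mean)
     = 0.64 × (2000 − 3200) = 0.64 × -1200 = -768.

-$770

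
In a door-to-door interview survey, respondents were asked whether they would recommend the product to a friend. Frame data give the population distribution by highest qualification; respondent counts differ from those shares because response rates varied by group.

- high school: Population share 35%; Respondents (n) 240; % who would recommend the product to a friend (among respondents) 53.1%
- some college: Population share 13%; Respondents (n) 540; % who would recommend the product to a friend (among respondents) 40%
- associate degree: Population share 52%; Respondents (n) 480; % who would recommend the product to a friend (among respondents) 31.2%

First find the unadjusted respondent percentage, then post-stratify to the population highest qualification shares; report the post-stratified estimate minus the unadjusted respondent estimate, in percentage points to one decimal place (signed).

Unadjusted (pooled respondent) estimate weights by respondent counts:
  (240/1260)×53.1 + (540/1260)×40 + (480/1260)×31.2 = 39.1429%
Post-stratified estimate weights by population shares:
  0.35×53.1 + 0.13×40 + 0.52×31.2 = 40.009%
Difference = 40.009 − 39.1429 = 0.8661 pp.

+0.9 percentage points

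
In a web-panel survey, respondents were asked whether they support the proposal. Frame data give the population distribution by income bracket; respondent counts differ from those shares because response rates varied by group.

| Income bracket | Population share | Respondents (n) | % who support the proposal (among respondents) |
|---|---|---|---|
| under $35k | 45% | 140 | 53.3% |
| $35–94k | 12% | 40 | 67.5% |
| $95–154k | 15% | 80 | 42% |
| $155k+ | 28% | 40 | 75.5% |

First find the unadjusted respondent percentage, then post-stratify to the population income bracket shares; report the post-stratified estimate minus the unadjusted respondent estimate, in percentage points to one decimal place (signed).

+4.4 percentage points

Unadjusted (pooled respondent) estimate weights by respondent counts:
  (140/300)×53.3 + (40/300)×67.5 + (80/300)×42 + (40/300)×75.5 = 55.14%
Reweighting by population income bracket shares:
  0.45×53.3 + 0.12×67.5 + 0.15×42 + 0.28×75.5 = 59.525%
Difference = 59.525 − 55.14 = 4.385 pp.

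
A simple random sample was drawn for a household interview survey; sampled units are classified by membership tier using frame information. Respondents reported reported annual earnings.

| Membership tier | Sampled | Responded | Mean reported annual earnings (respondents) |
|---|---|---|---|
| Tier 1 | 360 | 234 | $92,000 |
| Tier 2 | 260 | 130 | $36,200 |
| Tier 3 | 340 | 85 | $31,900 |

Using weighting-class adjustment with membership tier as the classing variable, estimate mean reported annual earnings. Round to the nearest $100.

$55,600

Class response rates: Tier 1 234/360 = 65%, Tier 2 130/260 = 50%, Tier 3 85/340 = 25%.
Weighting each respondent by the inverse class response rate inflates each class back to its sampled size, so the class weight is n_sampled:
  Tier 1: 360 × 92,000 = 33,120,000
  Tier 2: 260 × 36,200 = 9,412,000
  Tier 3: 340 × 31,900 = 10,846,000
Adjusted estimate = 53,378,000 / 960 = 55602.1 → $55,600.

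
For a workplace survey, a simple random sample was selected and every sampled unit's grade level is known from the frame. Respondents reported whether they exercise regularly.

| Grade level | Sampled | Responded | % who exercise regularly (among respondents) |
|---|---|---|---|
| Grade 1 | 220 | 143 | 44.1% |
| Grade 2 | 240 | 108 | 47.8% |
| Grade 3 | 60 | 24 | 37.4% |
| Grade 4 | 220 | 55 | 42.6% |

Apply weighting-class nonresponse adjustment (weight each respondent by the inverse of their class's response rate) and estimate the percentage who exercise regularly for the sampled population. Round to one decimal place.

44.3%

Response rates by class: Grade 1 143/220 = 65%, Grade 2 108/240 = 45%, Grade 3 24/60 = 40%, Grade 4 55/220 = 25%.
Each respondent's weight = sampled/responded in their class; summing within a class gives n_sampled, so:
  Grade 1: 220 × 44.1 = 9702
  Grade 2: 240 × 47.8 = 11,472
  Grade 3: 60 × 37.4 = 2244
  Grade 4: 220 × 42.6 = 9372
Adjusted estimate = 32,790 / 740 = 44.3108 → 44.3%.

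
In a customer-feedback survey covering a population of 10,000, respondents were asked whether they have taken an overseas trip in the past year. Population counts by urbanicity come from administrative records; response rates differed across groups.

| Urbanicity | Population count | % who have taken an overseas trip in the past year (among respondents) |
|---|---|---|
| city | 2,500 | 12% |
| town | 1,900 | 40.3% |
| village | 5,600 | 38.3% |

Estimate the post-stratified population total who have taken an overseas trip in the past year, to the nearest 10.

3,210

Estimated count per cell = population count × respondent percentage:
  city: 2,500 × 12% = 300
  town: 1,900 × 40.3% = 765.7
  village: 5,600 × 38.3% = 2144.8
Estimated total = 3210.5 → 3,210.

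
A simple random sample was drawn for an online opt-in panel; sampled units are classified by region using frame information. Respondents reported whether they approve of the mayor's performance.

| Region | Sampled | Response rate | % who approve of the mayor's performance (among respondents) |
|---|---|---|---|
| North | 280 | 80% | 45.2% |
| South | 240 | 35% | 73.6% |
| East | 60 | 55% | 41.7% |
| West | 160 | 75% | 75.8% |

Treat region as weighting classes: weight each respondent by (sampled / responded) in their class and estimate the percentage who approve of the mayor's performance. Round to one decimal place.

Each respondent's weight = sampled/responded in their class; summing within a class gives n_sampled, so:
  North: 280 × 45.2 = 12,656
  South: 240 × 73.6 = 17,664
  East: 60 × 41.7 = 2502
  West: 160 × 75.8 = 12,128
Adjusted estimate = 44,950 / 740 = 60.7432 → 60.7%.

60.7%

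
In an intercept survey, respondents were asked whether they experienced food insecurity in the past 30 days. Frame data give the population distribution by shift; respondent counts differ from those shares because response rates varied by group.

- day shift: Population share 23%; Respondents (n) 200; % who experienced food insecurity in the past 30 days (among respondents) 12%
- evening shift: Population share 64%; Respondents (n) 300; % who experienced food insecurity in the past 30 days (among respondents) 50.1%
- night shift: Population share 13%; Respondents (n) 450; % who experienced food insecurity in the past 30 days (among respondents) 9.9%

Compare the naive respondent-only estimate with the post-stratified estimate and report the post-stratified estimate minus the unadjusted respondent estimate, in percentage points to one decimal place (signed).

Unadjusted (pooled respondent) estimate weights by respondent counts:
  (200/950)×12 + (300/950)×50.1 + (450/950)×9.9 = 23.0368%
Post-stratified estimate weights by population shares:
  0.23×12 + 0.64×50.1 + 0.13×9.9 = 36.111%
Difference = 36.111 − 23.0368 = 13.0742 pp.

+13.1 percentage points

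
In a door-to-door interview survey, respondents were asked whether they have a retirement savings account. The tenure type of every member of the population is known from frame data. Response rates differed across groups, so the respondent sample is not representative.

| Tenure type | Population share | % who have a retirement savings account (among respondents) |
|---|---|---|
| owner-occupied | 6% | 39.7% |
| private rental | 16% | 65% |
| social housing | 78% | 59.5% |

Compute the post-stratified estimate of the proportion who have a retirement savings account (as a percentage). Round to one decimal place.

59.2%

Post-stratification weights by population share, not respondent share:
  owner-occupied: 0.06 × 39.7 = 2.382
  private rental: 0.16 × 65 = 10.4
  social housing: 0.78 × 59.5 = 46.41
Post-stratified estimate = 59.192 → 59.2%.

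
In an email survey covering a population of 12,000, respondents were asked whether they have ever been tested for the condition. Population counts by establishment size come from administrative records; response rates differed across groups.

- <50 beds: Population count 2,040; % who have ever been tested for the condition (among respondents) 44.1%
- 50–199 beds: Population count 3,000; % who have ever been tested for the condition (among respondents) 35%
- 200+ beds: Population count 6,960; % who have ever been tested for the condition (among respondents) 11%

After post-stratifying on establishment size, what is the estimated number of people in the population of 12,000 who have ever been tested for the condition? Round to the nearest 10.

2,720

Estimated count per cell = population count × respondent percentage:
  <50 beds: 2,040 × 44.1% = 899.64
  50–199 beds: 3,000 × 35% = 1050
  200+ beds: 6,960 × 11% = 765.6
Estimated total = 2715.24 → 2,720.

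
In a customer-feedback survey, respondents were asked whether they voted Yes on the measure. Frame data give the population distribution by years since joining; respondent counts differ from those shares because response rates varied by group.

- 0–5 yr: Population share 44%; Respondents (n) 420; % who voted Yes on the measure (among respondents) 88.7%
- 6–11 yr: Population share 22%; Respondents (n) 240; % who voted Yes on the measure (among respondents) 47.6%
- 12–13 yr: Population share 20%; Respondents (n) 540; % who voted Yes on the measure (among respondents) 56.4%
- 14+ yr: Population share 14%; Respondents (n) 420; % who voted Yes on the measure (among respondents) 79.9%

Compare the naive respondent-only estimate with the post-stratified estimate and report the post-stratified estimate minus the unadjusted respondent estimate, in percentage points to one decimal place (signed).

Naive respondent-only estimate (weights = respondent counts):
  (420/1620)×88.7 + (240/1620)×47.6 + (540/1620)×56.4 + (420/1620)×79.9 = 69.563%
Post-stratified estimate weights by population shares:
  0.44×88.7 + 0.22×47.6 + 0.2×56.4 + 0.14×79.9 = 71.966%
Difference = 71.966 − 69.563 = 2.403 pp.

+2.4 percentage points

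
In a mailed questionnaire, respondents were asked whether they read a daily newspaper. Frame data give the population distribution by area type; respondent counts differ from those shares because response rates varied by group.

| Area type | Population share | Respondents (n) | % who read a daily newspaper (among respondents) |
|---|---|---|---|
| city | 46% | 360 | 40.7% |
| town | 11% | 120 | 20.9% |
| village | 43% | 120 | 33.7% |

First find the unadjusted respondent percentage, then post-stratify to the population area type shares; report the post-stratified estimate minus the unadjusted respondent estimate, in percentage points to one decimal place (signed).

+0.2 percentage points

Unadjusted (pooled respondent) estimate weights by respondent counts:
  (360/600)×40.7 + (120/600)×20.9 + (120/600)×33.7 = 35.34%
Reweighting by population area type shares:
  0.46×40.7 + 0.11×20.9 + 0.43×33.7 = 35.512%
Difference = 35.512 − 35.34 = 0.172 pp.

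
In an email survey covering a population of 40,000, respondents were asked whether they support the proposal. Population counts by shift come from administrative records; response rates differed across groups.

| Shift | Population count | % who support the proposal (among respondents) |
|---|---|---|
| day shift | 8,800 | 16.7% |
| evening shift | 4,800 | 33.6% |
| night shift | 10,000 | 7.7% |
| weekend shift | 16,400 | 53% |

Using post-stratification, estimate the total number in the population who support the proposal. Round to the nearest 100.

Estimated count per cell = population count × respondent percentage:
  day shift: 8,800 × 16.7% = 1469.6
  evening shift: 4,800 × 33.6% = 1612.8
  night shift: 10,000 × 7.7% = 770
  weekend shift: 16,400 × 53% = 8692
Estimated total = 12544.4 → 12,500.

12,500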